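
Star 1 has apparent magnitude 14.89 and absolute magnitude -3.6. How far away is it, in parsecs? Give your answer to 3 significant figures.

m − M = 5 log₁₀(d/10 pc)
14.89 − (-3.6) = 18.49 = 5 log₁₀(d/10)
d = 10 × 10^(18.49/5) = 10 × 10^3.698 = 4.989×10^4 pc.

4.99×10^4 pc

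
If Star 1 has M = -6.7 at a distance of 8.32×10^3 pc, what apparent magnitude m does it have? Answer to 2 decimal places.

m = M + 5 log₁₀(d/10 pc) = -6.7 + 5 log₁₀(8.32×10^3/10)
  = -6.7 + 5 × 2.920 = -6.7 + 14.60 = 7.90.

7.90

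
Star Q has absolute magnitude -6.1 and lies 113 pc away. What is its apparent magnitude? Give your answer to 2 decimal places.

-0.83

m = M + 5 log₁₀(d/10 pc) = -6.1 + 5 log₁₀(113/10)
  = -6.1 + 5 × 1.053 = -6.1 + 5.27 = -0.83.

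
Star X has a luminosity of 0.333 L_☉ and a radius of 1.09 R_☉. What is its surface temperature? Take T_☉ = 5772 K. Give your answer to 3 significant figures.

4.20×10^3 K

T/T_☉ = (L/L_☉)^(1/4) / (R/R_☉)^(1/2)
T = 5772 × (0.333)^(1/4) / √(1.09) = 5772 × 0.7596 / 1.044 = 4200 K.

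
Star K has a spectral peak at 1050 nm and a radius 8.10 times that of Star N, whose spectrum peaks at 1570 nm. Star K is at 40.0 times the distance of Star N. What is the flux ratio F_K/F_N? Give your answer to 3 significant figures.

Wien's law: T_K/T_N = λ_N/λ_K = 1570/1050 = 1.495.
L_K/L_N = (R_K/R_N)²(T_K/T_N)⁴ = (8.10)²(1.495)⁴ = 328.0.
F_K/F_N = (L_K/L_N)/(d_K/d_N)² = 328.0/(40.0)² = 0.2050.

0.205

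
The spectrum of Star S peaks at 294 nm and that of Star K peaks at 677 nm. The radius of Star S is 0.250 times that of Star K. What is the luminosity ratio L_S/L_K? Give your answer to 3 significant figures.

Wien's law gives T ∝ 1/λ_max, so T_S/T_K = λ_K/λ_S = 677/294 = 2.303.
Then L ∝ R²T⁴ gives L_S/L_K = (0.250)² × (2.303)⁴ = 0.06250 × 28.12 = 1.757.

1.76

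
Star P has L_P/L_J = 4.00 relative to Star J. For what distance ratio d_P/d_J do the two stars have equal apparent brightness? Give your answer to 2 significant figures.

Equal flux requires L_P/d_P² = L_J/d_J², so d_P/d_J = √(L_P/L_J)
= √(4.00) = 2.000.

2.0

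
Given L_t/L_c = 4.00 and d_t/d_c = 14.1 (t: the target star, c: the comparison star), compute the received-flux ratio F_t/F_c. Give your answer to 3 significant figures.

F = L/(4πd²), so F_t/F_c = (L_t/L_c) / (d_t/d_c)²
= 4.00 / (14.1)² = 4.00 / 198.8 = 0.02012.

0.0201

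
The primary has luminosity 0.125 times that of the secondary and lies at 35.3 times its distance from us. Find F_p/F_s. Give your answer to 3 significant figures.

1.00×10^-4

F = L/(4πd²), so F_p/F_s = (L_p/L_s) / (d_p/d_s)²
= 0.125 / (35.3)² = 0.125 / 1246 = 1.003×10^-4.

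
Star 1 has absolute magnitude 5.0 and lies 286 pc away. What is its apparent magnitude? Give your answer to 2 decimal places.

12.28

m = M + 5 log₁₀(d/10 pc) = 5.0 + 5 log₁₀(286/10)
  = 5.0 + 5 × 1.456 = 5.0 + 7.28 = 12.28.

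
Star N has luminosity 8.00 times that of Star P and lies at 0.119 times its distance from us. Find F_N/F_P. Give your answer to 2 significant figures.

5.6×10^2

F = L/(4πd²), so F_N/F_P = (L_N/L_P) / (d_N/d_P)²
= 8.00 / (0.119)² = 8.00 / 0.01416 = 564.9.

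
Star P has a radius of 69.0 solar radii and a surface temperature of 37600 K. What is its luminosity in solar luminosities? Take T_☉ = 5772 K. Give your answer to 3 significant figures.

L/L_☉ = (R/R_☉)² (T/T_☉)⁴ = (69.0)² × (37600/5772)⁴
       = 4761 × (6.514)⁴ = 4761 × 1801 = 8.573×10^6.

8.57×10^6 solar luminosities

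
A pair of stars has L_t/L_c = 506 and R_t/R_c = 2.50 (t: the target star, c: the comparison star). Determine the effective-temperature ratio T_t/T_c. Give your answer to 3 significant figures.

L ∝ R²T⁴ gives T ∝ (L/R²)^(1/4), so
T_t/T_c = (506 / 2.50²)^(1/4) = (80.96)^(1/4) = 3.000.

3.00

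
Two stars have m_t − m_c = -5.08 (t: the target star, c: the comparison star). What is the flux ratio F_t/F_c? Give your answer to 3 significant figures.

F_t/F_c = 10^(−(m_t − m_c)/2.5) = 10^(5.08/2.5) = 10^2.032 = 107.6.

108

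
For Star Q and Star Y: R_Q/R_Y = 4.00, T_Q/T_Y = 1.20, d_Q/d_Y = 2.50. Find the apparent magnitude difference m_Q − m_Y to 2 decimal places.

L_Q/L_Y = (4.00)²(1.20)⁴ = 33.18.
F_Q/F_Y = (L_Q/L_Y)/(d_Q/d_Y)² = 33.18/6.250 = 5.308.
m_Q − m_Y = −2.5 log₁₀(5.308) = -1.81.

-1.81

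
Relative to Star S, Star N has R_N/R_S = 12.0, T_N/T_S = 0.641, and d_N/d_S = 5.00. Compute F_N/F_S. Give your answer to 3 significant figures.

L_N/L_S = (R_N/R_S)²(T_N/T_S)⁴ = (12.0)² × (0.641)⁴ = 24.31.
F_N/F_S = (L_N/L_S)/(d_N/d_S)² = 24.31 / (5.00)² = 0.9724.

0.972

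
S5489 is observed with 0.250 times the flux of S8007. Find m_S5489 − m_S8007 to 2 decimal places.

1.51

m_S5489 − m_S8007 = −2.5 log₁₀(F_S5489/F_S8007) = −2.5 log₁₀(0.250) = −2.5 × (-0.602) = 1.505.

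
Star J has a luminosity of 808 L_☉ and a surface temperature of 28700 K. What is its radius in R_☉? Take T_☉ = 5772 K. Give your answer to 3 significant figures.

R/R_☉ = √(L/L_☉) / (T/T_☉)² = √(808) / (4.972)²
       = 28.43 / 24.72 = 1.150.

1.15 R_☉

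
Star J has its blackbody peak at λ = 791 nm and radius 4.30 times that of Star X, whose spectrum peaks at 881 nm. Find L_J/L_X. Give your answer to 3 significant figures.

Wien's law gives T ∝ 1/λ_max, so T_J/T_X = λ_X/λ_J = 881/791 = 1.114.
Then L ∝ R²T⁴ gives L_J/L_X = (4.30)² × (1.114)⁴ = 18.49 × 1.539 = 28.45.

28.5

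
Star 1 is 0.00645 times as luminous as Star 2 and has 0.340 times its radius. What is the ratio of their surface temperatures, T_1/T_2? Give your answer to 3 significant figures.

L ∝ R²T⁴ gives T ∝ (L/R²)^(1/4), so
T_1/T_2 = (0.00645 / 0.340²)^(1/4) = (0.05580)^(1/4) = 0.4860.

0.486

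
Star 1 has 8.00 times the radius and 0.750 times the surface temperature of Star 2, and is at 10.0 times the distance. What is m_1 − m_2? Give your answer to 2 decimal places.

L_1/L_2 = (8.00)²(0.750)⁴ = 20.25.
F_1/F_2 = (L_1/L_2)/(d_1/d_2)² = 20.25/100.0 = 0.2025.
m_1 − m_2 = −2.5 log₁₀(0.2025) = 1.73.

1.73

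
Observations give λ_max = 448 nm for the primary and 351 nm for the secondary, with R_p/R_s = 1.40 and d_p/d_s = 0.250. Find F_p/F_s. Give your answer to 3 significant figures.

Wien's law: T_p/T_s = λ_s/λ_p = 351/448 = 0.7835.
L_p/L_s = (R_p/R_s)²(T_p/T_s)⁴ = (1.40)²(0.7835)⁴ = 0.7385.
F_p/F_s = (L_p/L_s)/(d_p/d_s)² = 0.7385/(0.250)² = 11.82.

11.8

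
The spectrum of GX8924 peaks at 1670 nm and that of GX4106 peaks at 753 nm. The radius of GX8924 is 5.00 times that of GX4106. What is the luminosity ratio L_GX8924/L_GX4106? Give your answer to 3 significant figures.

Wien's law gives T ∝ 1/λ_max, so T_GX8924/T_GX4106 = λ_GX4106/λ_GX8924 = 753/1670 = 0.4509.
Then L ∝ R²T⁴ gives L_GX8924/L_GX4106 = (5.00)² × (0.4509)⁴ = 25.00 × 0.04133 = 1.033.

1.03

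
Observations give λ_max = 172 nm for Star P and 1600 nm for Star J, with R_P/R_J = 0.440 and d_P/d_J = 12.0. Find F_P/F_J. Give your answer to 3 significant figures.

10.1

Wien's law: T_P/T_J = λ_J/λ_P = 1600/172 = 9.302.
L_P/L_J = (R_P/R_J)²(T_P/T_J)⁴ = (0.440)²(9.302)⁴ = 1450.
F_P/F_J = (L_P/L_J)/(d_P/d_J)² = 1450/(12.0)² = 10.07.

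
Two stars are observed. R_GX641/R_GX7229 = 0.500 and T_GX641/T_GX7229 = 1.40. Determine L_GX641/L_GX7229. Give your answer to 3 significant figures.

From the Stefan–Boltzmann law, L ∝ R²T⁴, so
L_GX641/L_GX7229 = (R_GX641/R_GX7229)² (T_GX641/T_GX7229)⁴ = (0.500)² × (1.40)⁴ = 0.2500 × 3.842 = 0.9604.

0.960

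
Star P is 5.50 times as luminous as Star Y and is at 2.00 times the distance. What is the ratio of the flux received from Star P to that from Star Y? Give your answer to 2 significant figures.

F = L/(4πd²), so F_P/F_Y = (L_P/L_Y) / (d_P/d_Y)²
= 5.50 / (2.00)² = 5.50 / 4.000 = 1.375.

1.4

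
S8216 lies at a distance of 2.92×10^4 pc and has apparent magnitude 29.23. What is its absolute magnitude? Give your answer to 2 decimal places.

M = m − 5 log₁₀(d/10 pc) = 29.23 − 5 log₁₀(2.92×10^4/10)
  = 29.23 − 5 × 3.465 = 29.23 − 17.33 = 11.90.

11.90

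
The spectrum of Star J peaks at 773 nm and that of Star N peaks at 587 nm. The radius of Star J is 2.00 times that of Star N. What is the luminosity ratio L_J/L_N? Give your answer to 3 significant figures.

Wien's law gives T ∝ 1/λ_max, so T_J/T_N = λ_N/λ_J = 587/773 = 0.7594.
Then L ∝ R²T⁴ gives L_J/L_N = (2.00)² × (0.7594)⁴ = 4.000 × 0.3325 = 1.330.

1.33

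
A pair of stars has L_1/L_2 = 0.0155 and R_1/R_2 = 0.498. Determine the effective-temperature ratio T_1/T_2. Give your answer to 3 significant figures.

0.500

L ∝ R²T⁴ gives T ∝ (L/R²)^(1/4), so
T_1/T_2 = (0.0155 / 0.498²)^(1/4) = (0.06250)^(1/4) = 0.5000.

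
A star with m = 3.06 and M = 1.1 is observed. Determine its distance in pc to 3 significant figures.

24.7 pc

m − M = 5 log₁₀(d/10 pc)
3.06 − (1.1) = 1.96 = 5 log₁₀(d/10)
d = 10 × 10^(1.96/5) = 10 × 10^0.392 = 24.66 pc.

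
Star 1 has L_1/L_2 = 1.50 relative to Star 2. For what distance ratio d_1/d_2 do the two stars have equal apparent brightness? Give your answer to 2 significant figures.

Equal flux requires L_1/d_1² = L_2/d_2², so d_1/d_2 = √(L_1/L_2)
= √(1.50) = 1.225.

1.2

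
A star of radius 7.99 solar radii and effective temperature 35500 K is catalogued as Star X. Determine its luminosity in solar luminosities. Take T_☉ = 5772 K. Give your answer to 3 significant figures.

L/L_☉ = (R/R_☉)² (T/T_☉)⁴ = (7.99)² × (35500/5772)⁴
       = 63.84 × (6.150)⁴ = 63.84 × 1431 = 9.135×10^4.

9.13×10^4 solar luminosities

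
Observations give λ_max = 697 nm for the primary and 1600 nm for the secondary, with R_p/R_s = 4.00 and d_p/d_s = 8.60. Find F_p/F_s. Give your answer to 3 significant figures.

6.01

Wien's law: T_p/T_s = λ_s/λ_p = 1600/697 = 2.296.
L_p/L_s = (R_p/R_s)²(T_p/T_s)⁴ = (4.00)²(2.296)⁴ = 444.3.
F_p/F_s = (L_p/L_s)/(d_p/d_s)² = 444.3/(8.60)² = 6.007.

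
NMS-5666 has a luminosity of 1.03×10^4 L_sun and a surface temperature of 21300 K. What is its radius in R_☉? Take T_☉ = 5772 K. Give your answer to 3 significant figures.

7.45 R_☉

R/R_☉ = √(L/L_☉) / (T/T_☉)² = √(1.03×10^4) / (3.690)²
       = 101.5 / 13.62 = 7.453.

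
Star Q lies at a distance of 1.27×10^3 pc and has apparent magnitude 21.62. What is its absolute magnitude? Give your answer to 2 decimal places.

11.10

M = m − 5 log₁₀(d/10 pc) = 21.62 − 5 log₁₀(1.27×10^3/10)
  = 21.62 − 5 × 2.104 = 21.62 − 10.52 = 11.10.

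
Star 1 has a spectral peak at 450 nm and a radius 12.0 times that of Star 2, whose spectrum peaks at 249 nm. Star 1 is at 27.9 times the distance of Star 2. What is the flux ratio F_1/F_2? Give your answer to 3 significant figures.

0.0173

Wien's law: T_1/T_2 = λ_2/λ_1 = 249/450 = 0.5533.
L_1/L_2 = (R_1/R_2)²(T_1/T_2)⁴ = (12.0)²(0.5533)⁴ = 13.50.
F_1/F_2 = (L_1/L_2)/(d_1/d_2)² = 13.50/(27.9)² = 0.01734.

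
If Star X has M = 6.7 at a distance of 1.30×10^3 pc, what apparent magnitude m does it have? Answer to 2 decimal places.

m = M + 5 log₁₀(d/10 pc) = 6.7 + 5 log₁₀(1.30×10^3/10)
  = 6.7 + 5 × 2.114 = 6.7 + 10.57 = 17.27.

17.27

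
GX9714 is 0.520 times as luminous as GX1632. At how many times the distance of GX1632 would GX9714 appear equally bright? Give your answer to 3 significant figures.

0.721

Equal flux requires L_GX9714/d_GX9714² = L_GX1632/d_GX1632², so d_GX9714/d_GX1632 = √(L_GX9714/L_GX1632)
= √(0.520) = 0.7211.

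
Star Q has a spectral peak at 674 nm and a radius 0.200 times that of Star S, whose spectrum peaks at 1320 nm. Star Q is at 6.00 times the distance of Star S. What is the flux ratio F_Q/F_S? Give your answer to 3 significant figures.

Wien's law: T_Q/T_S = λ_S/λ_Q = 1320/674 = 1.958.
L_Q/L_S = (R_Q/R_S)²(T_Q/T_S)⁴ = (0.200)²(1.958)⁴ = 0.5885.
F_Q/F_S = (L_Q/L_S)/(d_Q/d_S)² = 0.5885/(6.00)² = 0.01635.

0.0163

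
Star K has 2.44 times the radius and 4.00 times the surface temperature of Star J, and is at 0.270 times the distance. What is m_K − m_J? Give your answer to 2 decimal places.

-10.80

L_K/L_J = (2.44)²(4.00)⁴ = 1524.
F_K/F_J = (L_K/L_J)/(d_K/d_J)² = 1524/0.07290 = 2.091×10^4.
m_K − m_J = −2.5 log₁₀(2.091×10^4) = -10.80.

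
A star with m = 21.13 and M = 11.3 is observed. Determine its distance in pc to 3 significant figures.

925 pc

m − M = 5 log₁₀(d/10 pc)
21.13 − (11.3) = 9.83 = 5 log₁₀(d/10)
d = 10 × 10^(9.83/5) = 10 × 10^1.966 = 924.7 pc.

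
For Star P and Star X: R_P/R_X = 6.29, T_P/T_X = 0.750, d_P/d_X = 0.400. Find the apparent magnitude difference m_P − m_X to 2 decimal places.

L_P/L_X = (6.29)²(0.750)⁴ = 12.52.
F_P/F_X = (L_P/L_X)/(d_P/d_X)² = 12.52/0.1600 = 78.24.
m_P − m_X = −2.5 log₁₀(78.24) = -4.73.

-4.73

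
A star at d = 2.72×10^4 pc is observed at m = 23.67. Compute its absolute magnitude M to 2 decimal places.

6.50

M = m − 5 log₁₀(d/10 pc) = 23.67 − 5 log₁₀(2.72×10^4/10)
  = 23.67 − 5 × 3.435 = 23.67 − 17.17 = 6.50.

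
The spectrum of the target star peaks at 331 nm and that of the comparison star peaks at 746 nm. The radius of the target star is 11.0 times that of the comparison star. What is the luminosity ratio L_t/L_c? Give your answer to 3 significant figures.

Wien's law gives T ∝ 1/λ_max, so T_t/T_c = λ_c/λ_t = 746/331 = 2.254.
Then L ∝ R²T⁴ gives L_t/L_c = (11.0)² × (2.254)⁴ = 121.0 × 25.80 = 3122.

3.12×10^3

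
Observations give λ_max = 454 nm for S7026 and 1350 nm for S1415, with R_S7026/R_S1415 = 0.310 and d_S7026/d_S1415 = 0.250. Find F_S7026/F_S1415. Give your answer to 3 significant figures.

Wien's law: T_S7026/T_S1415 = λ_S1415/λ_S7026 = 1350/454 = 2.974.
L_S7026/L_S1415 = (R_S7026/R_S1415)²(T_S7026/T_S1415)⁴ = (0.310)²(2.974)⁴ = 7.513.
F_S7026/F_S1415 = (L_S7026/L_S1415)/(d_S7026/d_S1415)² = 7.513/(0.250)² = 120.2.

120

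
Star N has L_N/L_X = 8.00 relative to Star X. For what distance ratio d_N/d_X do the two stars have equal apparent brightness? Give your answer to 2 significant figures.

2.8

Equal flux requires L_N/d_N² = L_X/d_X², so d_N/d_X = √(L_N/L_X)
= √(8.00) = 2.828.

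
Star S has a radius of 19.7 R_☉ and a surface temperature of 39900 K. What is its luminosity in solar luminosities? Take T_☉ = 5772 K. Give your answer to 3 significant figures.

8.86×10^5 solar luminosities

L/L_☉ = (R/R_☉)² (T/T_☉)⁴ = (19.7)² × (39900/5772)⁴
       = 388.1 × (6.913)⁴ = 388.1 × 2283 = 8.862×10^5.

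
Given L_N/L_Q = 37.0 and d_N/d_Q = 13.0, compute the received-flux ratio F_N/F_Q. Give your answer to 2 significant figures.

0.22

F = L/(4πd²), so F_N/F_Q = (L_N/L_Q) / (d_N/d_Q)²
= 37.0 / (13.0)² = 37.0 / 169.0 = 0.2189.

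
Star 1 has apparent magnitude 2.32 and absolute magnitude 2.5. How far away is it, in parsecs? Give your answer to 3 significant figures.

m − M = 5 log₁₀(d/10 pc)
2.32 − (2.5) = -0.18 = 5 log₁₀(d/10)
d = 10 × 10^(-0.18/5) = 10 × 10^-0.036 = 9.204 pc.

9.20 pc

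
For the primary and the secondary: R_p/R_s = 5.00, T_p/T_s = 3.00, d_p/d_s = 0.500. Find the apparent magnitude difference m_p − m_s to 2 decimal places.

-9.77

L_p/L_s = (5.00)²(3.00)⁴ = 2025.
F_p/F_s = (L_p/L_s)/(d_p/d_s)² = 2025/0.2500 = 8100.
m_p − m_s = −2.5 log₁₀(8100) = -9.77.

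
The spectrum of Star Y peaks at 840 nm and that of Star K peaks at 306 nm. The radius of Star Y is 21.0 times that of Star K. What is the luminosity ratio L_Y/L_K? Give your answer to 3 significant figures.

7.77

Wien's law gives T ∝ 1/λ_max, so T_Y/T_K = λ_K/λ_Y = 306/840 = 0.3643.
Then L ∝ R²T⁴ gives L_Y/L_K = (21.0)² × (0.3643)⁴ = 441.0 × 0.01761 = 7.766.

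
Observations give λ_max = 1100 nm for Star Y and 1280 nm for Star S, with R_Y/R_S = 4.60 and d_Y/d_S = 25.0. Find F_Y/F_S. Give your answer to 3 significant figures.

Wien's law: T_Y/T_S = λ_S/λ_Y = 1280/1100 = 1.164.
L_Y/L_S = (R_Y/R_S)²(T_Y/T_S)⁴ = (4.60)²(1.164)⁴ = 38.80.
F_Y/F_S = (L_Y/L_S)/(d_Y/d_S)² = 38.80/(25.0)² = 0.06207.

0.0621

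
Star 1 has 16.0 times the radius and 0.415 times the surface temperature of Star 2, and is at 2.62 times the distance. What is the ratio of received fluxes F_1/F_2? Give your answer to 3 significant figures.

L_1/L_2 = (R_1/R_2)²(T_1/T_2)⁴ = (16.0)² × (0.415)⁴ = 7.593.
F_1/F_2 = (L_1/L_2)/(d_1/d_2)² = 7.593 / (2.62)² = 1.106.

1.11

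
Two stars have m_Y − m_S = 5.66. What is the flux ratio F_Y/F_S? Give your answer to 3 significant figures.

F_Y/F_S = 10^(−(m_Y − m_S)/2.5) = 10^(-5.66/2.5) = 10^-2.264 = 0.005445.

0.00545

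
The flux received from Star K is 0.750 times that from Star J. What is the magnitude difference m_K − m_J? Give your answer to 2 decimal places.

0.31

m_K − m_J = −2.5 log₁₀(F_K/F_J) = −2.5 log₁₀(0.750) = −2.5 × (-0.125) = 0.312.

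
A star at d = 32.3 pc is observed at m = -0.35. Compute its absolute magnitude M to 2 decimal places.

M = m − 5 log₁₀(d/10 pc) = -0.35 − 5 log₁₀(32.3/10)
  = -0.35 − 5 × 0.509 = -0.35 − 2.55 = -2.90.

-2.90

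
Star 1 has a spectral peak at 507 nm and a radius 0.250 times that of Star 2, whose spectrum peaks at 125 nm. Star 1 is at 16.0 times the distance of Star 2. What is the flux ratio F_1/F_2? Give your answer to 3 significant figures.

9.02×10^-7

Wien's law: T_1/T_2 = λ_2/λ_1 = 125/507 = 0.2465.
L_1/L_2 = (R_1/R_2)²(T_1/T_2)⁴ = (0.250)²(0.2465)⁴ = 2.309×10^-4.
F_1/F_2 = (L_1/L_2)/(d_1/d_2)² = 2.309×10^-4/(16.0)² = 9.021×10^-7.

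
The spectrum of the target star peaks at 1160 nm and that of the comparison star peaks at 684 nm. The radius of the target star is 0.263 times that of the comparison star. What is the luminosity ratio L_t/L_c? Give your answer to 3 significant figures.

0.00836

Wien's law gives T ∝ 1/λ_max, so T_t/T_c = λ_c/λ_t = 684/1160 = 0.5897.
Then L ∝ R²T⁴ gives L_t/L_c = (0.263)² × (0.5897)⁴ = 0.06917 × 0.1209 = 0.008362.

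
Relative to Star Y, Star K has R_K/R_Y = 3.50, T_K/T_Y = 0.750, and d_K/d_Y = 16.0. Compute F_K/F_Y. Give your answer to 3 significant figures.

0.0151

L_K/L_Y = (R_K/R_Y)²(T_K/T_Y)⁴ = (3.50)² × (0.750)⁴ = 3.876.
F_K/F_Y = (L_K/L_Y)/(d_K/d_Y)² = 3.876 / (16.0)² = 0.01514.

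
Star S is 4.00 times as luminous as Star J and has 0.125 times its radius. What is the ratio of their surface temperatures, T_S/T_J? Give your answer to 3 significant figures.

L ∝ R²T⁴ gives T ∝ (L/R²)^(1/4), so
T_S/T_J = (4.00 / 0.125²)^(1/4) = (256.0)^(1/4) = 4.000.

4.00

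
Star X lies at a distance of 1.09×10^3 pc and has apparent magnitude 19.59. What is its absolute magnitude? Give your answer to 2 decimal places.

9.40

M = m − 5 log₁₀(d/10 pc) = 19.59 − 5 log₁₀(1.09×10^3/10)
  = 19.59 − 5 × 2.037 = 19.59 − 10.19 = 9.40.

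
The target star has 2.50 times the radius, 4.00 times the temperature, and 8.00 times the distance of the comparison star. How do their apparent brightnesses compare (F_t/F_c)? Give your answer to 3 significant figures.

L_t/L_c = (R_t/R_c)²(T_t/T_c)⁴ = (2.50)² × (4.00)⁴ = 1600.
F_t/F_c = (L_t/L_c)/(d_t/d_c)² = 1600 / (8.00)² = 25.00.

25.0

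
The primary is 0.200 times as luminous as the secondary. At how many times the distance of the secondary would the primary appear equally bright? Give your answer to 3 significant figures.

Equal flux requires L_p/d_p² = L_s/d_s², so d_p/d_s = √(L_p/L_s)
= √(0.200) = 0.4472.

0.447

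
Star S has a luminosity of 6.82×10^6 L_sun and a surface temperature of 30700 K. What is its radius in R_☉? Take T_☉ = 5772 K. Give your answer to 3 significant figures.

R/R_☉ = √(L/L_☉) / (T/T_☉)² = √(6.82×10^6) / (5.319)²
       = 2612 / 28.29 = 92.31.

92.3 R_☉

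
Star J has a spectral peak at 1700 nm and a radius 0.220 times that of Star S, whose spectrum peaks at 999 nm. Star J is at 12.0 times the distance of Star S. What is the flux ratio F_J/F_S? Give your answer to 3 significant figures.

Wien's law: T_J/T_S = λ_S/λ_J = 999/1700 = 0.5876.
L_J/L_S = (R_J/R_S)²(T_J/T_S)⁴ = (0.220)²(0.5876)⁴ = 0.005772.
F_J/F_S = (L_J/L_S)/(d_J/d_S)² = 0.005772/(12.0)² = 4.008×10^-5.

4.01×10^-5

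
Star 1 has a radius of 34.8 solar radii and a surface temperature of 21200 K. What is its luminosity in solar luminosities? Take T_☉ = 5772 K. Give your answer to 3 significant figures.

2.20×10^5 solar luminosities

L/L_☉ = (R/R_☉)² (T/T_☉)⁴ = (34.8)² × (21200/5772)⁴
       = 1211 × (3.673)⁴ = 1211 × 182.0 = 2.204×10^5.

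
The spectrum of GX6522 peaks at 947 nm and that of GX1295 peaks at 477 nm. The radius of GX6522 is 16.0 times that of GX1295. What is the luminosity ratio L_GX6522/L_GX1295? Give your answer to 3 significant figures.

16.5

Wien's law gives T ∝ 1/λ_max, so T_GX6522/T_GX1295 = λ_GX1295/λ_GX6522 = 477/947 = 0.5037.
Then L ∝ R²T⁴ gives L_GX6522/L_GX1295 = (16.0)² × (0.5037)⁴ = 256.0 × 0.06437 = 16.48.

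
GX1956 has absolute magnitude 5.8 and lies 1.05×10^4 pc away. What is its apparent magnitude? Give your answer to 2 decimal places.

20.91

m = M + 5 log₁₀(d/10 pc) = 5.8 + 5 log₁₀(1.05×10^4/10)
  = 5.8 + 5 × 3.021 = 5.8 + 15.11 = 20.91.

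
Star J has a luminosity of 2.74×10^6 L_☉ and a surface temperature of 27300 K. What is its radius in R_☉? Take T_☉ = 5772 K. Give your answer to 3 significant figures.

R/R_☉ = √(L/L_☉) / (T/T_☉)² = √(2.74×10^6) / (4.730)²
       = 1655 / 22.37 = 74.00.

74.0 R_☉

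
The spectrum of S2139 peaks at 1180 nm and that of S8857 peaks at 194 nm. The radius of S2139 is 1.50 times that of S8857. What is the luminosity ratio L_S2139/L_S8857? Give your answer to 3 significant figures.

Wien's law gives T ∝ 1/λ_max, so T_S2139/T_S8857 = λ_S8857/λ_S2139 = 194/1180 = 0.1644.
Then L ∝ R²T⁴ gives L_S2139/L_S8857 = (1.50)² × (0.1644)⁴ = 2.250 × 7.306×10^-4 = 0.001644.

0.00164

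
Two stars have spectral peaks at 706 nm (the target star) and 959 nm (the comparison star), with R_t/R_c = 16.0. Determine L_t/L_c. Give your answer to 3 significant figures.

Wien's law gives T ∝ 1/λ_max, so T_t/T_c = λ_c/λ_t = 959/706 = 1.358.
Then L ∝ R²T⁴ gives L_t/L_c = (16.0)² × (1.358)⁴ = 256.0 × 3.405 = 871.6.

872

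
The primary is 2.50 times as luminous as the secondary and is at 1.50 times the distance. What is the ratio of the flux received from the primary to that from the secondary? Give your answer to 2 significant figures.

F = L/(4πd²), so F_p/F_s = (L_p/L_s) / (d_p/d_s)²
= 2.50 / (1.50)² = 2.50 / 2.250 = 1.111.

1.1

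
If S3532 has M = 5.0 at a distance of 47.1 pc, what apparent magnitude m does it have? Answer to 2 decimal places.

8.37

m = M + 5 log₁₀(d/10 pc) = 5.0 + 5 log₁₀(47.1/10)
  = 5.0 + 5 × 0.673 = 5.0 + 3.37 = 8.37.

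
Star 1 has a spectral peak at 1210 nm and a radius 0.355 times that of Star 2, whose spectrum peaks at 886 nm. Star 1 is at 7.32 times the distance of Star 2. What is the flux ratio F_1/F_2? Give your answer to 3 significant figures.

6.76×10^-4

Wien's law: T_1/T_2 = λ_2/λ_1 = 886/1210 = 0.7322.
L_1/L_2 = (R_1/R_2)²(T_1/T_2)⁴ = (0.355)²(0.7322)⁴ = 0.03623.
F_1/F_2 = (L_1/L_2)/(d_1/d_2)² = 0.03623/(7.32)² = 6.761×10^-4.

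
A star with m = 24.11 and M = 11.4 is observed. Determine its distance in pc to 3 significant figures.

m − M = 5 log₁₀(d/10 pc)
24.11 − (11.4) = 12.71 = 5 log₁₀(d/10)
d = 10 × 10^(12.71/5) = 10 × 10^2.542 = 3483 pc.

3.48×10^3 pc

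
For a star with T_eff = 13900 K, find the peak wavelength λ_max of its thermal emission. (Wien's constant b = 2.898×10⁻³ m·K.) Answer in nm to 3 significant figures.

λ_max = b/T = 2.898×10⁻³ / 13900 = 2.08×10^-7 m = 208.5 nm.

208 nm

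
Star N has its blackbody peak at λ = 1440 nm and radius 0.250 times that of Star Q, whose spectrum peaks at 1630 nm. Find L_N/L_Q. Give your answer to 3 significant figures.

Wien's law gives T ∝ 1/λ_max, so T_N/T_Q = λ_Q/λ_N = 1630/1440 = 1.132.
Then L ∝ R²T⁴ gives L_N/L_Q = (0.250)² × (1.132)⁴ = 0.06250 × 1.642 = 0.1026.

0.103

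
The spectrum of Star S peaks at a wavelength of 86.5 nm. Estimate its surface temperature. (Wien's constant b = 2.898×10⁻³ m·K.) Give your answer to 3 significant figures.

T = b/λ_max = 2.898×10⁻³ / (86.5×10⁻⁹) = 3.350×10^4 K.

3.35×10^4 K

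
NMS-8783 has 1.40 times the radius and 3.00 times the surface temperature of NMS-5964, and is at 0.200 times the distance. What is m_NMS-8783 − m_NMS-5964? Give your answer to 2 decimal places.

-9.00

L_NMS-8783/L_NMS-5964 = (1.40)²(3.00)⁴ = 158.8.
F_NMS-8783/F_NMS-5964 = (L_NMS-8783/L_NMS-5964)/(d_NMS-8783/d_NMS-5964)² = 158.8/0.04000 = 3969.
m_NMS-8783 − m_NMS-5964 = −2.5 log₁₀(3969) = -9.00.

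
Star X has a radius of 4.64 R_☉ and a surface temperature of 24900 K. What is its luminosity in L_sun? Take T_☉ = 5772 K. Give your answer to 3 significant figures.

7.46×10^3 L_sun

L/L_☉ = (R/R_☉)² (T/T_☉)⁴ = (4.64)² × (24900/5772)⁴
       = 21.53 × (4.314)⁴ = 21.53 × 346.3 = 7456.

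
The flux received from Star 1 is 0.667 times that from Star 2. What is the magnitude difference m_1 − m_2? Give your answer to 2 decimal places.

0.44

m_1 − m_2 = −2.5 log₁₀(F_1/F_2) = −2.5 log₁₀(0.667) = −2.5 × (-0.176) = 0.440.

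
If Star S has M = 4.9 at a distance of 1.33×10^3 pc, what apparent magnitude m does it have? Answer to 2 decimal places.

15.52

m = M + 5 log₁₀(d/10 pc) = 4.9 + 5 log₁₀(1.33×10^3/10)
  = 4.9 + 5 × 2.124 = 4.9 + 10.62 = 15.52.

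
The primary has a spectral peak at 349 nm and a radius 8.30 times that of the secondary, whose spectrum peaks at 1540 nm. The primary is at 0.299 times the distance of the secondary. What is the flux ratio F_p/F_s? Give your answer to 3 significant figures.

2.92×10^5

Wien's law: T_p/T_s = λ_s/λ_p = 1540/349 = 4.413.
L_p/L_s = (R_p/R_s)²(T_p/T_s)⁴ = (8.30)²(4.413)⁴ = 2.612×10^4.
F_p/F_s = (L_p/L_s)/(d_p/d_s)² = 2.612×10^4/(0.299)² = 2.921×10^5.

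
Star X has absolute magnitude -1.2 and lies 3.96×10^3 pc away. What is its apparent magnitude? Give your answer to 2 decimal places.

11.79

m = M + 5 log₁₀(d/10 pc) = -1.2 + 5 log₁₀(3.96×10^3/10)
  = -1.2 + 5 × 2.598 = -1.2 + 12.99 = 11.79.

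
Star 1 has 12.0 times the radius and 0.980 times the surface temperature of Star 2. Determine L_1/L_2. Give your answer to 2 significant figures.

From the Stefan–Boltzmann law, L ∝ R²T⁴, so
L_1/L_2 = (R_1/R_2)² (T_1/T_2)⁴ = (12.0)² × (0.980)⁴ = 144.0 × 0.9224 = 132.8.

1.3×10^2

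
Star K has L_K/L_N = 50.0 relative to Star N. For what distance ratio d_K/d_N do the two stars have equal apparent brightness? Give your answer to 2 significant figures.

Equal flux requires L_K/d_K² = L_N/d_N², so d_K/d_N = √(L_K/L_N)
= √(50.0) = 7.071.

7.1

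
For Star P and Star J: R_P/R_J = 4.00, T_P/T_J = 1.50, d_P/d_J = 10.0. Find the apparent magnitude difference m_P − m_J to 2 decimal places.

L_P/L_J = (4.00)²(1.50)⁴ = 81.00.
F_P/F_J = (L_P/L_J)/(d_P/d_J)² = 81.00/100.0 = 0.8100.
m_P − m_J = −2.5 log₁₀(0.8100) = 0.23.

0.23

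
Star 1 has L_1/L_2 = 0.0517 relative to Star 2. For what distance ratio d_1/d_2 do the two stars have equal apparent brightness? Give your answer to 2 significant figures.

0.23

Equal flux requires L_1/d_1² = L_2/d_2², so d_1/d_2 = √(L_1/L_2)
= √(0.0517) = 0.2274.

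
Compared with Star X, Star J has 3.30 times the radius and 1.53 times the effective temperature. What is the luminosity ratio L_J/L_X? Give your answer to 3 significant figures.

From the Stefan–Boltzmann law, L ∝ R²T⁴, so
L_J/L_X = (R_J/R_X)² (T_J/T_X)⁴ = (3.30)² × (1.53)⁴ = 10.89 × 5.480 = 59.68.

59.7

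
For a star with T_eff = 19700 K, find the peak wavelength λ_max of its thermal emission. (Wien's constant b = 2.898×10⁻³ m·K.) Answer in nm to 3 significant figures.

λ_max = b/T = 2.898×10⁻³ / 19700 = 1.47×10^-7 m = 147.1 nm.

147 nm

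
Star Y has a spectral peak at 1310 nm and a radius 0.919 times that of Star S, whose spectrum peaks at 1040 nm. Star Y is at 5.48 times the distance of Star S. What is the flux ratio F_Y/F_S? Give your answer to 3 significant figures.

Wien's law: T_Y/T_S = λ_S/λ_Y = 1040/1310 = 0.7939.
L_Y/L_S = (R_Y/R_S)²(T_Y/T_S)⁴ = (0.919)²(0.7939)⁴ = 0.3355.
F_Y/F_S = (L_Y/L_S)/(d_Y/d_S)² = 0.3355/(5.48)² = 0.01117.

0.0112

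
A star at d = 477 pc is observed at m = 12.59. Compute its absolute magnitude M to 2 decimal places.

4.20

M = m − 5 log₁₀(d/10 pc) = 12.59 − 5 log₁₀(477/10)
  = 12.59 − 5 × 1.679 = 12.59 − 8.39 = 4.20.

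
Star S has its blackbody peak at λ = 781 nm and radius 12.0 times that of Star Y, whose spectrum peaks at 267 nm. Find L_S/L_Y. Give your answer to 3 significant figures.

1.97

Wien's law gives T ∝ 1/λ_max, so T_S/T_Y = λ_Y/λ_S = 267/781 = 0.3419.
Then L ∝ R²T⁴ gives L_S/L_Y = (12.0)² × (0.3419)⁴ = 144.0 × 0.01366 = 1.967.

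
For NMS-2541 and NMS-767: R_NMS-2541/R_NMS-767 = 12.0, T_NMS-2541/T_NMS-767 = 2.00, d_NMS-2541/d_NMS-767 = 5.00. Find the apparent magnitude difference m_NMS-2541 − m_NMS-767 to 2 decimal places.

L_NMS-2541/L_NMS-767 = (12.0)²(2.00)⁴ = 2304.
F_NMS-2541/F_NMS-767 = (L_NMS-2541/L_NMS-767)/(d_NMS-2541/d_NMS-767)² = 2304/25.00 = 92.16.
m_NMS-2541 − m_NMS-767 = −2.5 log₁₀(92.16) = -4.91.

-4.91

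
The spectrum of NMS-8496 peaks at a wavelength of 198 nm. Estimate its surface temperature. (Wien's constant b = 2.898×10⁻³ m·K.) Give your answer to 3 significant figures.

T = b/λ_max = 2.898×10⁻³ / (198×10⁻⁹) = 1.464×10^4 K.

1.46×10^4 K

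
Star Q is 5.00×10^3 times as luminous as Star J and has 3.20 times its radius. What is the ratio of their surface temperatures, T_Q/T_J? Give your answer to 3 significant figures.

L ∝ R²T⁴ gives T ∝ (L/R²)^(1/4), so
T_Q/T_J = (5.00×10^3 / 3.20²)^(1/4) = (488.3)^(1/4) = 4.701.

4.70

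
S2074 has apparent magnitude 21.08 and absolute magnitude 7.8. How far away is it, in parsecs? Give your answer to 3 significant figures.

4.53×10^3 pc

m − M = 5 log₁₀(d/10 pc)
21.08 − (7.8) = 13.28 = 5 log₁₀(d/10)
d = 10 × 10^(13.28/5) = 10 × 10^2.656 = 4529 pc.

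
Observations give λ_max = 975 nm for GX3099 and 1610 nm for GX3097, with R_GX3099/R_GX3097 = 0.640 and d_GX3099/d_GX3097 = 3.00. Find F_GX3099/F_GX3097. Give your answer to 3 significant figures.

Wien's law: T_GX3099/T_GX3097 = λ_GX3097/λ_GX3099 = 1610/975 = 1.651.
L_GX3099/L_GX3097 = (R_GX3099/R_GX3097)²(T_GX3099/T_GX3097)⁴ = (0.640)²(1.651)⁴ = 3.045.
F_GX3099/F_GX3097 = (L_GX3099/L_GX3097)/(d_GX3099/d_GX3097)² = 3.045/(3.00)² = 0.3384.

0.338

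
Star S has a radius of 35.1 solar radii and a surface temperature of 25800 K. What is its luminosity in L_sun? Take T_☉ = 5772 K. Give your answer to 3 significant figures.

4.92×10^5 L_sun

L/L_☉ = (R/R_☉)² (T/T_☉)⁴ = (35.1)² × (25800/5772)⁴
       = 1232 × (4.470)⁴ = 1232 × 399.2 = 4.918×10^5.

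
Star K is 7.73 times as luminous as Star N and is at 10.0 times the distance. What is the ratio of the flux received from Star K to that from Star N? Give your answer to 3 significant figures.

F = L/(4πd²), so F_K/F_N = (L_K/L_N) / (d_K/d_N)²
= 7.73 / (10.0)² = 7.73 / 100.0 = 0.07730.

0.0773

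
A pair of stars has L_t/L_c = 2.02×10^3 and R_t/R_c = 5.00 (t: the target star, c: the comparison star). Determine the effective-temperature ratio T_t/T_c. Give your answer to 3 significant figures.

L ∝ R²T⁴ gives T ∝ (L/R²)^(1/4), so
T_t/T_c = (2.02×10^3 / 5.00²)^(1/4) = (80.80)^(1/4) = 2.998.

3.00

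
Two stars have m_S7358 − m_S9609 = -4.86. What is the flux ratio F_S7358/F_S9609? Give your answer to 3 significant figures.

87.9

F_S7358/F_S9609 = 10^(−(m_S7358 − m_S9609)/2.5) = 10^(4.86/2.5) = 10^1.944 = 87.90.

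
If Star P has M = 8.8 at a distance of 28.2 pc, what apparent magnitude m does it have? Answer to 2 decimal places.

m = M + 5 log₁₀(d/10 pc) = 8.8 + 5 log₁₀(28.2/10)
  = 8.8 + 5 × 0.450 = 8.8 + 2.25 = 11.05.

11.05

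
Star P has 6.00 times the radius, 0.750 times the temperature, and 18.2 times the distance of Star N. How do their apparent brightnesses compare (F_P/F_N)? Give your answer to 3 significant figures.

L_P/L_N = (R_P/R_N)²(T_P/T_N)⁴ = (6.00)² × (0.750)⁴ = 11.39.
F_P/F_N = (L_P/L_N)/(d_P/d_N)² = 11.39 / (18.2)² = 0.03439.

0.0344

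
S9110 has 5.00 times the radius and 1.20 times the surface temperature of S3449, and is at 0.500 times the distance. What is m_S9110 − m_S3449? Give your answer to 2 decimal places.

-5.79

L_S9110/L_S3449 = (5.00)²(1.20)⁴ = 51.84.
F_S9110/F_S3449 = (L_S9110/L_S3449)/(d_S9110/d_S3449)² = 51.84/0.2500 = 207.4.
m_S9110 − m_S3449 = −2.5 log₁₀(207.4) = -5.79.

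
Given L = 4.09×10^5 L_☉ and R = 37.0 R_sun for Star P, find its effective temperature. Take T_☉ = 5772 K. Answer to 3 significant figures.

2.40×10^4 K

T/T_☉ = (L/L_☉)^(1/4) / (R/R_☉)^(1/2)
T = 5772 × (4.09×10^5)^(1/4) / √(37.0) = 5772 × 25.29 / 6.083 = 2.400×10^4 K.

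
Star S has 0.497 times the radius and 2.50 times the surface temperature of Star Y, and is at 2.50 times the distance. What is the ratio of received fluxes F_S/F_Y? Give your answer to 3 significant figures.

1.54

L_S/L_Y = (R_S/R_Y)²(T_S/T_Y)⁴ = (0.497)² × (2.50)⁴ = 9.649.
F_S/F_Y = (L_S/L_Y)/(d_S/d_Y)² = 9.649 / (2.50)² = 1.544.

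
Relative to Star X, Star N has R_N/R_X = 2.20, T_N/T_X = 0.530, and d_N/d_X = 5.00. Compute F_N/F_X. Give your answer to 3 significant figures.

L_N/L_X = (R_N/R_X)²(T_N/T_X)⁴ = (2.20)² × (0.530)⁴ = 0.3819.
F_N/F_X = (L_N/L_X)/(d_N/d_X)² = 0.3819 / (5.00)² = 0.01528.

0.0153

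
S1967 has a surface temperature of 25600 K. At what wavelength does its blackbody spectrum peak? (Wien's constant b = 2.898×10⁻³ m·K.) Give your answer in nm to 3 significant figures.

113 nm

λ_max = b/T = 2.898×10⁻³ / 25600 = 1.13×10^-7 m = 113.2 nm.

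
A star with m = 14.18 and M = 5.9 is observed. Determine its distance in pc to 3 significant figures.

453 pc

m − M = 5 log₁₀(d/10 pc)
14.18 − (5.9) = 8.28 = 5 log₁₀(d/10)
d = 10 × 10^(8.28/5) = 10 × 10^1.656 = 452.9 pc.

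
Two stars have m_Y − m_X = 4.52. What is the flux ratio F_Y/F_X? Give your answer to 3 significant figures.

F_Y/F_X = 10^(−(m_Y − m_X)/2.5) = 10^(-4.52/2.5) = 10^-1.808 = 0.01556.

0.0156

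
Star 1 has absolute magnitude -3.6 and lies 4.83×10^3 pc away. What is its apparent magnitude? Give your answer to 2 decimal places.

9.82

m = M + 5 log₁₀(d/10 pc) = -3.6 + 5 log₁₀(4.83×10^3/10)
  = -3.6 + 5 × 2.684 = -3.6 + 13.42 = 9.82.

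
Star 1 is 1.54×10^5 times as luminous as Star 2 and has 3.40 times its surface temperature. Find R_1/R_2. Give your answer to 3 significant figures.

33.9

L ∝ R²T⁴ gives R ∝ √L / T², so
R_1/R_2 = √(1.54×10^5) / (3.40)² = 392.4 / 11.56 = 33.95.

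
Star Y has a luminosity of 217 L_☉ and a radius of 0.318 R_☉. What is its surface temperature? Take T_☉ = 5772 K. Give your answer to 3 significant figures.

T/T_☉ = (L/L_☉)^(1/4) / (R/R_☉)^(1/2)
T = 5772 × (217)^(1/4) / √(0.318) = 5772 × 3.838 / 0.5639 = 3.929×10^4 K.

3.93×10^4 K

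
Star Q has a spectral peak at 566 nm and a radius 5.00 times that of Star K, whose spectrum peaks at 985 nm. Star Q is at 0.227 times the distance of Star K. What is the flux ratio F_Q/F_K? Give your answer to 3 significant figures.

Wien's law: T_Q/T_K = λ_K/λ_Q = 985/566 = 1.740.
L_Q/L_K = (R_Q/R_K)²(T_Q/T_K)⁴ = (5.00)²(1.740)⁴ = 229.3.
F_Q/F_K = (L_Q/L_K)/(d_Q/d_K)² = 229.3/(0.227)² = 4450.

4.45×10^3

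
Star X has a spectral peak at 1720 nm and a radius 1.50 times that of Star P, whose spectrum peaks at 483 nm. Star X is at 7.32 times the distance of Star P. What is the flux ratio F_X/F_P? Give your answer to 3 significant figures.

2.61×10^-4

Wien's law: T_X/T_P = λ_P/λ_X = 483/1720 = 0.2808.
L_X/L_P = (R_X/R_P)²(T_X/T_P)⁴ = (1.50)²(0.2808)⁴ = 0.01399.
F_X/F_P = (L_X/L_P)/(d_X/d_P)² = 0.01399/(7.32)² = 2.611×10^-4.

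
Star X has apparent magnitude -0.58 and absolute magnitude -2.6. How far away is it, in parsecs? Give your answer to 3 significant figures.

25.4 pc

m − M = 5 log₁₀(d/10 pc)
-0.58 − (-2.6) = 2.02 = 5 log₁₀(d/10)
d = 10 × 10^(2.02/5) = 10 × 10^0.404 = 25.35 pc.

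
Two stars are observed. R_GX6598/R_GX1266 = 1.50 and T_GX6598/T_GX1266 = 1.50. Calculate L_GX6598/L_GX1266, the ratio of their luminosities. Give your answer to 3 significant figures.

11.4

From the Stefan–Boltzmann law, L ∝ R²T⁴, so
L_GX6598/L_GX1266 = (R_GX6598/R_GX1266)² (T_GX6598/T_GX1266)⁴ = (1.50)² × (1.50)⁴ = 2.250 × 5.062 = 11.39.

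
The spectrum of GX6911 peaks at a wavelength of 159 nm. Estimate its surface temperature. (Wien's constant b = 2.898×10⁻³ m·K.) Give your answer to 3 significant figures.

T = b/λ_max = 2.898×10⁻³ / (159×10⁻⁹) = 1.823×10^4 K.

1.82×10^4 K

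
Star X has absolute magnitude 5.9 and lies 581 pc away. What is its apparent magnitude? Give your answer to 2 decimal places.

m = M + 5 log₁₀(d/10 pc) = 5.9 + 5 log₁₀(581/10)
  = 5.9 + 5 × 1.764 = 5.9 + 8.82 = 14.72.

14.72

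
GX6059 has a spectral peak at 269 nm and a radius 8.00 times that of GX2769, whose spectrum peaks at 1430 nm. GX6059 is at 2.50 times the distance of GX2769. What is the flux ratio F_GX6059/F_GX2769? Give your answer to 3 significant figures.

8.18×10^3

Wien's law: T_GX6059/T_GX2769 = λ_GX2769/λ_GX6059 = 1430/269 = 5.316.
L_GX6059/L_GX2769 = (R_GX6059/R_GX2769)²(T_GX6059/T_GX2769)⁴ = (8.00)²(5.316)⁴ = 5.111×10^4.
F_GX6059/F_GX2769 = (L_GX6059/L_GX2769)/(d_GX6059/d_GX2769)² = 5.111×10^4/(2.50)² = 8178.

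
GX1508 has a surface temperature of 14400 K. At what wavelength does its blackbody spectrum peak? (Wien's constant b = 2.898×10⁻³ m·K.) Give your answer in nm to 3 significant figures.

201 nm

λ_max = b/T = 2.898×10⁻³ / 14400 = 2.01×10^-7 m = 201.2 nm.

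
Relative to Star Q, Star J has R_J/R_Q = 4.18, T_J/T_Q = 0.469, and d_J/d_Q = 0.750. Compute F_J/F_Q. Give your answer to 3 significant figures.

L_J/L_Q = (R_J/R_Q)²(T_J/T_Q)⁴ = (4.18)² × (0.469)⁴ = 0.8454.
F_J/F_Q = (L_J/L_Q)/(d_J/d_Q)² = 0.8454 / (0.750)² = 1.503.

1.50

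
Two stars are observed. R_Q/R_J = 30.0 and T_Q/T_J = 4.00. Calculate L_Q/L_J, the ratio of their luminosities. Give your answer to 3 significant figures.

From the Stefan–Boltzmann law, L ∝ R²T⁴, so
L_Q/L_J = (R_Q/R_J)² (T_Q/T_J)⁴ = (30.0)² × (4.00)⁴ = 900.0 × 256.0 = 2.304×10^5.

2.30×10^5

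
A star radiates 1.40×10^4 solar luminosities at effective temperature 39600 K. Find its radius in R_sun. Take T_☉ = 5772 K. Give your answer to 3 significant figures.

R/R_☉ = √(L/L_☉) / (T/T_☉)² = √(1.40×10^4) / (6.861)²
       = 118.3 / 47.07 = 2.514.

2.51 R_sun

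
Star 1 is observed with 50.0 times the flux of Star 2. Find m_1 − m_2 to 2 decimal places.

-4.25

m_1 − m_2 = −2.5 log₁₀(F_1/F_2) = −2.5 log₁₀(50.0) = −2.5 × (1.699) = -4.247.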